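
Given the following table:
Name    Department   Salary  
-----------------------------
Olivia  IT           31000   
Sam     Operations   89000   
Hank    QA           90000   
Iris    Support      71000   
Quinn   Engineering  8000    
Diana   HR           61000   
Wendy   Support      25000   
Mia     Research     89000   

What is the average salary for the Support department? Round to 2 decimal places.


Support department members:
  Iris: 71000
  Wendy: 25000
Sum = 96000
Count = 2
Average = 96000 / 2 = 48000.00

ANSWER: 48000.00


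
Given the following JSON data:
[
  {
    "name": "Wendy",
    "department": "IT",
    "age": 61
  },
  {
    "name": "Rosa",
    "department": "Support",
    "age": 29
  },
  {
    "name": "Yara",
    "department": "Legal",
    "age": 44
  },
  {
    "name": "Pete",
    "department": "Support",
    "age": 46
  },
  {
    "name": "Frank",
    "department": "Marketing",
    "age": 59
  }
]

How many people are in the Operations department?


Scanning records for department = Operations
  No matches found
Count: 0

ANSWER: 0


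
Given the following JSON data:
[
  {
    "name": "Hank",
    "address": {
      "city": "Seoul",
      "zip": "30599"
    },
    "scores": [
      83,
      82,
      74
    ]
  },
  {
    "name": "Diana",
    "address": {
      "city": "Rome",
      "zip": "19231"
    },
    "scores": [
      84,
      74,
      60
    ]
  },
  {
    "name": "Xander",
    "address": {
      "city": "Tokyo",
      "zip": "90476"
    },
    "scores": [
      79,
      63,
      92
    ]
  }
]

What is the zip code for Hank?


Path: records[0].address.zip
Value: 30599

ANSWER: 30599


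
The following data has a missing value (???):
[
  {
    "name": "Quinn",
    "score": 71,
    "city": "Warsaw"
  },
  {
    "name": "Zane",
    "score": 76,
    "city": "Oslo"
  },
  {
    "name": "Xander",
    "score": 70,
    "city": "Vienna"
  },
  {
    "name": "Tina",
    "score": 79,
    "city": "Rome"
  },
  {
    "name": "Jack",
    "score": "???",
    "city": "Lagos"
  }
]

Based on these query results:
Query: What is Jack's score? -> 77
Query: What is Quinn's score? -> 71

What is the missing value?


The missing value is Jack's score
From query: Jack's score = 77

ANSWER: 77


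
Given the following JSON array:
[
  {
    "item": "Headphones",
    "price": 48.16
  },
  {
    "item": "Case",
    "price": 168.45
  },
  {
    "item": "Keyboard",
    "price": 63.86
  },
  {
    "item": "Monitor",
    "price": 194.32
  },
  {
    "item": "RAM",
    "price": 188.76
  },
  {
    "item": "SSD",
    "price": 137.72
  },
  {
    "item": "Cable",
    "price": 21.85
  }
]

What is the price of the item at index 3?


Array index 3 -> Monitor
price = 194.32

ANSWER: 194.32


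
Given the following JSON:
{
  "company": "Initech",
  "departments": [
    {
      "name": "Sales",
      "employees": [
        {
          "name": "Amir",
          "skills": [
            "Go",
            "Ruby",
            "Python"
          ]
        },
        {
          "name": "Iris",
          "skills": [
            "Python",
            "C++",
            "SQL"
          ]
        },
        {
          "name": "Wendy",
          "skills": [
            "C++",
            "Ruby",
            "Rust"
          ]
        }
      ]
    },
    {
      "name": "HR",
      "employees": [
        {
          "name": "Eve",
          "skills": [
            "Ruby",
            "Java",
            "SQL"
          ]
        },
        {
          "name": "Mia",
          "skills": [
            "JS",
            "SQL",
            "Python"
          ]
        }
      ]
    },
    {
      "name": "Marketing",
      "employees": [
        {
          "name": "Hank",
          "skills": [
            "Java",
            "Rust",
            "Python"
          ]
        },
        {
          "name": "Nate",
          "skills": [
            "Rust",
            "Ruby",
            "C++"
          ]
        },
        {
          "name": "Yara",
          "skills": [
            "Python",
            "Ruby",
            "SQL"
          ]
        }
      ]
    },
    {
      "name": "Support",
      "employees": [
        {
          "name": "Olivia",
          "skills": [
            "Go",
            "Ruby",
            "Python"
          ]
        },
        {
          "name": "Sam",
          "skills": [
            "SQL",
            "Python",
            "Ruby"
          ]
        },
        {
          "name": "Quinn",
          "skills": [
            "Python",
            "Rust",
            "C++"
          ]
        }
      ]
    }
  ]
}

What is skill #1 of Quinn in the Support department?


Path: departments[3].employees[2].skills[0]
Value: Python

ANSWER: Python


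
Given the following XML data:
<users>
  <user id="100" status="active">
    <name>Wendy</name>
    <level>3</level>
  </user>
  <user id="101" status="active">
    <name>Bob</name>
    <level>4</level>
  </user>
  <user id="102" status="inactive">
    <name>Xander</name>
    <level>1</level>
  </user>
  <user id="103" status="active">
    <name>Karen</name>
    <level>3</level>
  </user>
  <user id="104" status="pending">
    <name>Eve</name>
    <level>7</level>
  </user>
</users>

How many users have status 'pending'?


Counting users with status='pending':
  Eve (id=104) -> MATCH
Count: 1

ANSWER: 1


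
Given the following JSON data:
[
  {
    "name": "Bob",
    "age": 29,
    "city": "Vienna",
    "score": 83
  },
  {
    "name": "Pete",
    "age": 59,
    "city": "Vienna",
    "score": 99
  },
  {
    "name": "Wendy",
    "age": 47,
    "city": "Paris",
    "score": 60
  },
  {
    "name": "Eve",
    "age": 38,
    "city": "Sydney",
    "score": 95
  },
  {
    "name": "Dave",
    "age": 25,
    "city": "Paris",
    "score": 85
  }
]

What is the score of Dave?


Looking up record where name = Dave
Record index: 4
Field 'score' = 85

ANSWER: 85


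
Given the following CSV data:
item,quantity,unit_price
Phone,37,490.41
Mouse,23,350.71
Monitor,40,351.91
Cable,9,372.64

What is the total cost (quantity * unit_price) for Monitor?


Row: Monitor
quantity = 40
unit_price = 351.91
total = 40 * 351.91 = 14076.4

ANSWER: 14076.4


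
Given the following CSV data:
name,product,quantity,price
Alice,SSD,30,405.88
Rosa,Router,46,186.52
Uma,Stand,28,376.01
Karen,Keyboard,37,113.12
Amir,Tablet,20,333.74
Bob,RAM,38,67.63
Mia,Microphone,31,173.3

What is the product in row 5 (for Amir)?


Row 5: Amir
Column 'product' = Tablet

ANSWER: Tablet


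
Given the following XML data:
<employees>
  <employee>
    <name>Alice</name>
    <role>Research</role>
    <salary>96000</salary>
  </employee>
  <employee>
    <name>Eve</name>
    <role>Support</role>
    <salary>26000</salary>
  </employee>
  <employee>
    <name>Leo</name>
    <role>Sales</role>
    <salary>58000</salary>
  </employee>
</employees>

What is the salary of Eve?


Searching for <employee> with <name>Eve</name>
Found at position 2
<salary>26000</salary>

ANSWER: 26000


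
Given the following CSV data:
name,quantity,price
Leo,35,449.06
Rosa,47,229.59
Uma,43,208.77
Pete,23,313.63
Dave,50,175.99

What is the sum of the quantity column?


Values in 'quantity' column:
  Row 1: 35
  Row 2: 47
  Row 3: 43
  Row 4: 23
  Row 5: 50
Sum = 35 + 47 + 43 + 23 + 50 = 198

ANSWER: 198


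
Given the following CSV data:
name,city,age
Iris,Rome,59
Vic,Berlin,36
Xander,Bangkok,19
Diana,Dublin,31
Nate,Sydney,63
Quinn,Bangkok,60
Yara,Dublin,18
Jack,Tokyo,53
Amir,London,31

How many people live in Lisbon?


Scanning city column for 'Lisbon':
Total matches: 0

ANSWER: 0


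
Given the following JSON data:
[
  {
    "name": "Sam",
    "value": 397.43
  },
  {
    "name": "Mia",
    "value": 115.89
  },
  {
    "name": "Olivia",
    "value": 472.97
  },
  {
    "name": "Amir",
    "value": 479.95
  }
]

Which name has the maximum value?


Comparing values:
  Sam: 397.43
  Mia: 115.89
  Olivia: 472.97
  Amir: 479.95
Maximum: Amir (479.95)

ANSWER: Amir


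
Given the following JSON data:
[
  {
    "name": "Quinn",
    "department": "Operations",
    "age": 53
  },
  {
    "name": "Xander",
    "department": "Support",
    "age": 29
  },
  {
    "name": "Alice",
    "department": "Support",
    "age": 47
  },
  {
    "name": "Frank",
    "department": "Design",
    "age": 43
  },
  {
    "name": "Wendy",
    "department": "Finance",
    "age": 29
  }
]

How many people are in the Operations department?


Scanning records for department = Operations
  Record 0: Quinn
Count: 1

ANSWER: 1


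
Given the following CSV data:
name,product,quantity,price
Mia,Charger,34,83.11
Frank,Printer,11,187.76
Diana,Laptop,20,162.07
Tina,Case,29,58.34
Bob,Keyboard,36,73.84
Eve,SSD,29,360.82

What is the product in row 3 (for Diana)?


Row 3: Diana
Column 'product' = Laptop

ANSWER: Laptop


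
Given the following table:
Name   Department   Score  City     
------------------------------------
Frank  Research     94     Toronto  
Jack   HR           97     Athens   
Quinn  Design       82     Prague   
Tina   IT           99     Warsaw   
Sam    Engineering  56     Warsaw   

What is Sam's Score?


Row 5: Sam
Score = 56

ANSWER: 56


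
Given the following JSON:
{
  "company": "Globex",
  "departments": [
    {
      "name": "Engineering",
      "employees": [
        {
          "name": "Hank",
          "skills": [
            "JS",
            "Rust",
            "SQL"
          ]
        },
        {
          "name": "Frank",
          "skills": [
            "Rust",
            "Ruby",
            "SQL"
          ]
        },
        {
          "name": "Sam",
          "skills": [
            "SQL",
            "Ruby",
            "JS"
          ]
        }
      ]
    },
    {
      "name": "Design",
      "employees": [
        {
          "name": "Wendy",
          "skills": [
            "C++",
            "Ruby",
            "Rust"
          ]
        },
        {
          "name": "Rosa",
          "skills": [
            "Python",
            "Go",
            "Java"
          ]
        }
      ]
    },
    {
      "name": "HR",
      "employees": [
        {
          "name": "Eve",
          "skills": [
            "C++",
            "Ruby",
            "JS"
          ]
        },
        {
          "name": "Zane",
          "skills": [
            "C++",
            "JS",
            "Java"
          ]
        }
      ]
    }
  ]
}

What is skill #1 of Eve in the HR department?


Path: departments[2].employees[0].skills[0]
Value: C++

ANSWER: C++


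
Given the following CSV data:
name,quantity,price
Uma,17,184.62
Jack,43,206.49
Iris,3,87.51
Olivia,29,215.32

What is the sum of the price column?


Values in 'price' column:
  Row 1: 184.62
  Row 2: 206.49
  Row 3: 87.51
  Row 4: 215.32
Sum = 184.62 + 206.49 + 87.51 + 215.32 = 693.94

ANSWER: 693.94


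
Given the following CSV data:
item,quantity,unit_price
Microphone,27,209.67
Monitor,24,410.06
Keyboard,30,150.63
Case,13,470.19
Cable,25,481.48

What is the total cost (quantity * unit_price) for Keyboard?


Row: Keyboard
quantity = 30
unit_price = 150.63
total = 30 * 150.63 = 4518.9

ANSWER: 4518.9


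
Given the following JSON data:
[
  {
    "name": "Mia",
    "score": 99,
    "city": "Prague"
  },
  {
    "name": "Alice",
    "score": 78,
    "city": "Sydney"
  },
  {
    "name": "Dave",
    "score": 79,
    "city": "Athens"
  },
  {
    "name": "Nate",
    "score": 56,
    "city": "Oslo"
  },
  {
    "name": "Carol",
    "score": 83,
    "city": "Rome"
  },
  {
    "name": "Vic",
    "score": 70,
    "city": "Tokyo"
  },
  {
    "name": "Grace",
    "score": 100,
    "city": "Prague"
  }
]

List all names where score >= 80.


Filtering records where score >= 80:
  Mia (score=99) -> YES
  Alice (score=78) -> no
  Dave (score=79) -> no
  Nate (score=56) -> no
  Carol (score=83) -> YES
  Vic (score=70) -> no
  Grace (score=100) -> YES


ANSWER: Mia, Carol, Grace


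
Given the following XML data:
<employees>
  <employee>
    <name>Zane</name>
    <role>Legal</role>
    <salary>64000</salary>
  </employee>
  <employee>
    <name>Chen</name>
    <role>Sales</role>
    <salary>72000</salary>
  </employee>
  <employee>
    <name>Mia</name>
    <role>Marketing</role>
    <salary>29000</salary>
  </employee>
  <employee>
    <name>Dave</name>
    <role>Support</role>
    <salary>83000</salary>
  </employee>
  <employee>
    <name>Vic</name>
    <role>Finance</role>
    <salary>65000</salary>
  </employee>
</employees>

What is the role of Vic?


Searching for <employee> with <name>Vic</name>
Found at position 5
<role>Finance</role>

ANSWER: Finance


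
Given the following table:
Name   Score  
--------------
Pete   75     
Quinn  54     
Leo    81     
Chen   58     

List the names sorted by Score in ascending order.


Sorting by Score (ascending):
  Quinn: 54
  Chen: 58
  Pete: 75
  Leo: 81


ANSWER: Quinn, Chen, Pete, Leo


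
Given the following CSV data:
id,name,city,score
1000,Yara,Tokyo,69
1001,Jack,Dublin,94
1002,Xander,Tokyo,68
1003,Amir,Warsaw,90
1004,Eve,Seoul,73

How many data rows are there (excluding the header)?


Counting rows (excluding header):
Header: id,name,city,score
Data rows: 5

ANSWER: 5


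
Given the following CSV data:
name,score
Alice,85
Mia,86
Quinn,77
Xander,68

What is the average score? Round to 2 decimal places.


Scores: 85, 86, 77, 68
Sum = 316
Count = 4
Average = 316 / 4 = 79.00

ANSWER: 79.00


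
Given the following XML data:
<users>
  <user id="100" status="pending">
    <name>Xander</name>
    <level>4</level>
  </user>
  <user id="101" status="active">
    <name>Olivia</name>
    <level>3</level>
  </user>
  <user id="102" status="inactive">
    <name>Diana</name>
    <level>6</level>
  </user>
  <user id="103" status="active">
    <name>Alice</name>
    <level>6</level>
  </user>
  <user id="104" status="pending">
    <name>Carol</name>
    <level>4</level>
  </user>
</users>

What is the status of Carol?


Finding user with name = Carol
user id="104" status="pending"

ANSWER: pending


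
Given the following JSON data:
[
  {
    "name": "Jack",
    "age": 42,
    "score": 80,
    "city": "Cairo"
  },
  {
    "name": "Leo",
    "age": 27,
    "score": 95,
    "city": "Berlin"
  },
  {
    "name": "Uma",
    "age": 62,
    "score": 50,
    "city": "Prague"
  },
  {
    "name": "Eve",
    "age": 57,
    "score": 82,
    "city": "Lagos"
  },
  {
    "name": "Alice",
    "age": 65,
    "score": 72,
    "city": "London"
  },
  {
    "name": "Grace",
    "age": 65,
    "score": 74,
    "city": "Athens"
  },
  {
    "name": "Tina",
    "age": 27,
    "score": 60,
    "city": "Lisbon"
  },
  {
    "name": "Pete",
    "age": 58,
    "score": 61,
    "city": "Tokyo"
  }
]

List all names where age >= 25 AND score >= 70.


Checking both conditions:
  Jack (age=42, score=80) -> YES
  Leo (age=27, score=95) -> YES
  Uma (age=62, score=50) -> no
  Eve (age=57, score=82) -> YES
  Alice (age=65, score=72) -> YES
  Grace (age=65, score=74) -> YES
  Tina (age=27, score=60) -> no
  Pete (age=58, score=61) -> no


ANSWER: Jack, Leo, Eve, Alice, Grace


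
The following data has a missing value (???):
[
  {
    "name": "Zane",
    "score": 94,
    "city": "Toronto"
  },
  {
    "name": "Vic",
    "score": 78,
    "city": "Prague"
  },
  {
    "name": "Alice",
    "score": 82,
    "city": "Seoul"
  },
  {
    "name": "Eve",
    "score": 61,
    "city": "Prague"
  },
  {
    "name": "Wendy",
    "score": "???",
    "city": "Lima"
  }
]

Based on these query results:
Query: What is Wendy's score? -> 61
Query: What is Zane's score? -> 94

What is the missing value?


The missing value is Wendy's score
From query: Wendy's score = 61

ANSWER: 61


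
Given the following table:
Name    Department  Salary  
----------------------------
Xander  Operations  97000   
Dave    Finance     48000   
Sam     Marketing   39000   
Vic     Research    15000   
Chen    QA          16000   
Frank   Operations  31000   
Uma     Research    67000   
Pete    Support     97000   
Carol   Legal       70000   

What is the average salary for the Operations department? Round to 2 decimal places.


Operations department members:
  Xander: 97000
  Frank: 31000
Sum = 128000
Count = 2
Average = 128000 / 2 = 64000.00

ANSWER: 64000.00


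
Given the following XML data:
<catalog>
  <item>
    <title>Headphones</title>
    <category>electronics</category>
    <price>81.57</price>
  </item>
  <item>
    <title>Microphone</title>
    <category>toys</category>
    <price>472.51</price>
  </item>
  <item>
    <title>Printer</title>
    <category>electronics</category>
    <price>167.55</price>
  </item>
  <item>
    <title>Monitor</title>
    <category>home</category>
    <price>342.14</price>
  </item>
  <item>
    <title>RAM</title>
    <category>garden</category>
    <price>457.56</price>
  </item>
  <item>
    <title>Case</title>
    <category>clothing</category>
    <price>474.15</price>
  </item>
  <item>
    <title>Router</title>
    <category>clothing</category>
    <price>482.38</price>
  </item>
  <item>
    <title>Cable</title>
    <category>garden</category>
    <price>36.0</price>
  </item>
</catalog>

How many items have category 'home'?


Scanning <item> elements for <category>home</category>:
  Item 4: Monitor -> MATCH
Count: 1

ANSWER: 1


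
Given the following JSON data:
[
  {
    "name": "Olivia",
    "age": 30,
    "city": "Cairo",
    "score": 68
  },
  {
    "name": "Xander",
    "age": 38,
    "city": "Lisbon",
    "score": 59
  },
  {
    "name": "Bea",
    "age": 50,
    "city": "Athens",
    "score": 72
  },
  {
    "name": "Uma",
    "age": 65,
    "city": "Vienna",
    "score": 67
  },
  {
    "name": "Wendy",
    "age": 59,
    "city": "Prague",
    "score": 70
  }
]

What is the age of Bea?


Looking up record where name = Bea
Record index: 2
Field 'age' = 50

ANSWER: 50


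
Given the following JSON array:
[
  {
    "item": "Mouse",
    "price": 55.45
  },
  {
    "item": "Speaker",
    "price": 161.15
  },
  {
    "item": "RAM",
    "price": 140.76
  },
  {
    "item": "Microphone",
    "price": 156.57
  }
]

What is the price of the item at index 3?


Array index 3 -> Microphone
price = 156.57

ANSWER: 156.57


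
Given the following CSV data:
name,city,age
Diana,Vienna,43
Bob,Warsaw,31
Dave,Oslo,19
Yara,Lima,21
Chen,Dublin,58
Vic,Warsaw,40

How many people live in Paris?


Scanning city column for 'Paris':
Total matches: 0

ANSWER: 0


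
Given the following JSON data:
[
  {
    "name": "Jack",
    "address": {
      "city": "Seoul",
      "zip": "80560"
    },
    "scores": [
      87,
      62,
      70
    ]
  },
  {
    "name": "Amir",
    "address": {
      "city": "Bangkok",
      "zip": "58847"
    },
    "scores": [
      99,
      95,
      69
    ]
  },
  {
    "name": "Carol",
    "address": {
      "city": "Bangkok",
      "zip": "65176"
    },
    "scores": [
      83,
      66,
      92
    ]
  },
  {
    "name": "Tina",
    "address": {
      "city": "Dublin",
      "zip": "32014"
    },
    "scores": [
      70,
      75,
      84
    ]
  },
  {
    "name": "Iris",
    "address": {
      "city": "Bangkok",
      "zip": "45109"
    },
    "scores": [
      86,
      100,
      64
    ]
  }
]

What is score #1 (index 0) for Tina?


Path: records[3].scores[0]
Value: 70

ANSWER: 70


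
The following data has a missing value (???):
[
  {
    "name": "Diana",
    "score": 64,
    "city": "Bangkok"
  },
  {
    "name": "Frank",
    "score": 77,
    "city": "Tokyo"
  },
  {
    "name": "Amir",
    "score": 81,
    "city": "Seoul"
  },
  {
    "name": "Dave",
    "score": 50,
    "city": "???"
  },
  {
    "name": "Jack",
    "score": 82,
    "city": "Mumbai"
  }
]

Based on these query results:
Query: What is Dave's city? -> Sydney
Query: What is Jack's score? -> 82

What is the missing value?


The missing value is Dave's city
From query: Dave's city = Sydney

ANSWER: Sydney


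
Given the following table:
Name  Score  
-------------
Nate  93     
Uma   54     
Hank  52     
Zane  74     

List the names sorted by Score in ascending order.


Sorting by Score (ascending):
  Hank: 52
  Uma: 54
  Zane: 74
  Nate: 93


ANSWER: Hank, Uma, Zane, Nate


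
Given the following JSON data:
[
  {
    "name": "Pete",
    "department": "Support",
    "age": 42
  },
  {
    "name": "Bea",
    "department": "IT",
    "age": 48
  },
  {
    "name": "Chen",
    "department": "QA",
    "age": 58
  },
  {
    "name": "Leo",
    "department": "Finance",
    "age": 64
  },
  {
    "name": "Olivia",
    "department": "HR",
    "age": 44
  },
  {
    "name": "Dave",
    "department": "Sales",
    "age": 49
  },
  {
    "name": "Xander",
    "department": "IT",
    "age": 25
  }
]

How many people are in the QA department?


Scanning records for department = QA
  Record 2: Chen
Count: 1

ANSWER: 1


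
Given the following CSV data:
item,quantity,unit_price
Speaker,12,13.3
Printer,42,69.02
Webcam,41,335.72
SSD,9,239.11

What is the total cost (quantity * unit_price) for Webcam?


Row: Webcam
quantity = 41
unit_price = 335.72
total = 41 * 335.72 = 13764.52

ANSWER: 13764.52


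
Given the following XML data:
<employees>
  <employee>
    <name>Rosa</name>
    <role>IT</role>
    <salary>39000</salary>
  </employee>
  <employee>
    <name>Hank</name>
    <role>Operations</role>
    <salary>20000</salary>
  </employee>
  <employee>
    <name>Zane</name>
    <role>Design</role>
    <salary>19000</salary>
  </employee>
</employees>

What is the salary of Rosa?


Searching for <employee> with <name>Rosa</name>
Found at position 1
<salary>39000</salary>

ANSWER: 39000


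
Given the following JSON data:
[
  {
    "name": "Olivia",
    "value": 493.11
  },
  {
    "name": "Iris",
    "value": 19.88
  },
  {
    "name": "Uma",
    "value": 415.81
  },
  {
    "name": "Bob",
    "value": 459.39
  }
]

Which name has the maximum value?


Comparing values:
  Olivia: 493.11
  Iris: 19.88
  Uma: 415.81
  Bob: 459.39
Maximum: Olivia (493.11)

ANSWER: Olivia


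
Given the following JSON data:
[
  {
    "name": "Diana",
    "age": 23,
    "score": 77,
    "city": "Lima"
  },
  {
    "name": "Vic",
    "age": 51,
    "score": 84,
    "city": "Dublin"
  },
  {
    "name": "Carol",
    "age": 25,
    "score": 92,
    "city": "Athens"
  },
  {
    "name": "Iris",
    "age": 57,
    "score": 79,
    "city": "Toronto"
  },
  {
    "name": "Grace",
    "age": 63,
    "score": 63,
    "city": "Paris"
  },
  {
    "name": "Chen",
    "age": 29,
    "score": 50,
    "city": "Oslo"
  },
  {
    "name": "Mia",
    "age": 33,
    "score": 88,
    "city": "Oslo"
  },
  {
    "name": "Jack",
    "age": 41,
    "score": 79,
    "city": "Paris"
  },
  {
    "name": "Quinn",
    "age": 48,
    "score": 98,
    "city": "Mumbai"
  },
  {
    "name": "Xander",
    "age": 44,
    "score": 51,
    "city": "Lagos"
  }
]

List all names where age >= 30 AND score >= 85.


Checking both conditions:
  Diana (age=23, score=77) -> no
  Vic (age=51, score=84) -> no
  Carol (age=25, score=92) -> no
  Iris (age=57, score=79) -> no
  Grace (age=63, score=63) -> no
  Chen (age=29, score=50) -> no
  Mia (age=33, score=88) -> YES
  Jack (age=41, score=79) -> no
  Quinn (age=48, score=98) -> YES
  Xander (age=44, score=51) -> no


ANSWER: Mia, Quinn


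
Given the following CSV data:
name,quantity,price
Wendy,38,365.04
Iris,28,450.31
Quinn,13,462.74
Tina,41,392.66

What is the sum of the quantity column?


Values in 'quantity' column:
  Row 1: 38
  Row 2: 28
  Row 3: 13
  Row 4: 41
Sum = 38 + 28 + 13 + 41 = 120

ANSWER: 120


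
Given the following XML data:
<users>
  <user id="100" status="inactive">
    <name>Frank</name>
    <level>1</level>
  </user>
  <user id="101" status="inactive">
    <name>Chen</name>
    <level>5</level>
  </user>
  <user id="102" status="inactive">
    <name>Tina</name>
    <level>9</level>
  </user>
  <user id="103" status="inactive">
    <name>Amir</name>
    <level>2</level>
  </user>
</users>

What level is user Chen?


Finding user: Chen
<level>5</level>

ANSWER: 5


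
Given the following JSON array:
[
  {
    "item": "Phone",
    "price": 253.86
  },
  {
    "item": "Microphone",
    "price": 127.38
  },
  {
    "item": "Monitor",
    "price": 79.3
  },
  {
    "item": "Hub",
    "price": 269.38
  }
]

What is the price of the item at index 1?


Array index 1 -> Microphone
price = 127.38

ANSWER: 127.38


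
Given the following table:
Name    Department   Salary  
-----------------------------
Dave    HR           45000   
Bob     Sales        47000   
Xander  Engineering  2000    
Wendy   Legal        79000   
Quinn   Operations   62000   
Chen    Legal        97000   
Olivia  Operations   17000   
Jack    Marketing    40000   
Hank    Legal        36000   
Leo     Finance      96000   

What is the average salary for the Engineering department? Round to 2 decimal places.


Engineering department members:
  Xander: 2000
Sum = 2000
Count = 1
Average = 2000 / 1 = 2000.00

ANSWER: 2000.00


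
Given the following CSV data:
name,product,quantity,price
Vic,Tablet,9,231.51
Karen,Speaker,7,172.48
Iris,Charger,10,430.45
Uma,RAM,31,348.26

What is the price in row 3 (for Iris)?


Row 3: Iris
Column 'price' = 430.45

ANSWER: 430.45


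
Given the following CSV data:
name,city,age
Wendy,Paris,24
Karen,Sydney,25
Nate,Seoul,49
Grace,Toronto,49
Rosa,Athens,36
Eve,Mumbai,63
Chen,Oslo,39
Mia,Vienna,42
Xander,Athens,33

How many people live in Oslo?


Scanning city column for 'Oslo':
  Row 7: Chen -> MATCH
Total matches: 1

ANSWER: 1


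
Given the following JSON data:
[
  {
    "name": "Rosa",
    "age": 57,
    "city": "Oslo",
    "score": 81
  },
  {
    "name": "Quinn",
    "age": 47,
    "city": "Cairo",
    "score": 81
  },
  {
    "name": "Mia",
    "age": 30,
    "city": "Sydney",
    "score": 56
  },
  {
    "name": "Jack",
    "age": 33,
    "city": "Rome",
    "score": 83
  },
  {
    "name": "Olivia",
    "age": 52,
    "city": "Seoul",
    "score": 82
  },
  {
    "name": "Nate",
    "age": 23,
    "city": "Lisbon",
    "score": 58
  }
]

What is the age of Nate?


Looking up record where name = Nate
Record index: 5
Field 'age' = 23

ANSWER: 23


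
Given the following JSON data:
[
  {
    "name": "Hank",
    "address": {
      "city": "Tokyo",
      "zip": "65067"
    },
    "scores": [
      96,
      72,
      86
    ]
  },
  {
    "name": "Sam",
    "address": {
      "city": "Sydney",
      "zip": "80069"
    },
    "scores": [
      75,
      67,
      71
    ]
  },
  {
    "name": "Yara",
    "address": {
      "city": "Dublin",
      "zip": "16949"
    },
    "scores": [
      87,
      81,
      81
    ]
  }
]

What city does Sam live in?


Path: records[1].address.city
Value: Sydney

ANSWER: Sydney


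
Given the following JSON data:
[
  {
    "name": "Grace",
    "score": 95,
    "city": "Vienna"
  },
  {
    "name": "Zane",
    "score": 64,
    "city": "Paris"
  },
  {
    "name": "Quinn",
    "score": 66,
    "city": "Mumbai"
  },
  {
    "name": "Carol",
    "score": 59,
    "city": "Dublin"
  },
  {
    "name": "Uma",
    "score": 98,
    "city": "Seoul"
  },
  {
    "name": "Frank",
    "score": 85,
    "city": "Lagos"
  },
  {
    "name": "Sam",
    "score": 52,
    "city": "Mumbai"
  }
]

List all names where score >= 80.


Filtering records where score >= 80:
  Grace (score=95) -> YES
  Zane (score=64) -> no
  Quinn (score=66) -> no
  Carol (score=59) -> no
  Uma (score=98) -> YES
  Frank (score=85) -> YES
  Sam (score=52) -> no


ANSWER: Grace, Uma, Frank


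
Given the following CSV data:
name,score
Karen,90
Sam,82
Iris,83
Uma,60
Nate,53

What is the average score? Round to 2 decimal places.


Scores: 90, 82, 83, 60, 53
Sum = 368
Count = 5
Average = 368 / 5 = 73.60

ANSWER: 73.60


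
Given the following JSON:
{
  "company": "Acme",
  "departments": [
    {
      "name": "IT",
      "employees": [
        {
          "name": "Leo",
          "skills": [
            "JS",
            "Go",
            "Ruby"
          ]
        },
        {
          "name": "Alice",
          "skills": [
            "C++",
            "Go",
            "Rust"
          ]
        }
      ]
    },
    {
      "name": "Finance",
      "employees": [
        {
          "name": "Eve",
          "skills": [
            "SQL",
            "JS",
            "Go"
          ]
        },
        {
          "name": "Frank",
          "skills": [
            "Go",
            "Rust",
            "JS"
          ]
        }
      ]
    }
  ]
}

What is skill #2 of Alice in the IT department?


Path: departments[0].employees[1].skills[1]
Value: Go

ANSWER: Go


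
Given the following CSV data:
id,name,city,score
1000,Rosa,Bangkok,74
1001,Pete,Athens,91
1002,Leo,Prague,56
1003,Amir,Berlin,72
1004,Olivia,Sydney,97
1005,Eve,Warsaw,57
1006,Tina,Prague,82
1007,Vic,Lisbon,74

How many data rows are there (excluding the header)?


Counting rows (excluding header):
Header: id,name,city,score
Data rows: 8

ANSWER: 8


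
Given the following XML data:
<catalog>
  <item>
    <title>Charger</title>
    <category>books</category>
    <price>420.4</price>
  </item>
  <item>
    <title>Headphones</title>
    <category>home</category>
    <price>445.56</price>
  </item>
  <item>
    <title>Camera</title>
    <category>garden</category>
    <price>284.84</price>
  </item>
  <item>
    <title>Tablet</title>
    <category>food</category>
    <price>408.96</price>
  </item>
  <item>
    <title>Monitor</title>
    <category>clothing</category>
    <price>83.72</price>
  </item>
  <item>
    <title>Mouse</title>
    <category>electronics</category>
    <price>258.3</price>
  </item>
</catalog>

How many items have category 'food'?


Scanning <item> elements for <category>food</category>:
  Item 4: Tablet -> MATCH
Count: 1

ANSWER: 1


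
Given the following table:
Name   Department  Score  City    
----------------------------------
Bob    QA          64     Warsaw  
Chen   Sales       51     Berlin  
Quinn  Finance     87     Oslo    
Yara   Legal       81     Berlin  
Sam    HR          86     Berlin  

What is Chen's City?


Row 2: Chen
City = Berlin

ANSWER: Berlin


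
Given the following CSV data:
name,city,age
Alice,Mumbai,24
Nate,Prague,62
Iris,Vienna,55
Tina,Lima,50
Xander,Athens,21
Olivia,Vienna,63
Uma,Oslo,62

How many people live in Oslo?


Scanning city column for 'Oslo':
  Row 7: Uma -> MATCH
Total matches: 1

ANSWER: 1


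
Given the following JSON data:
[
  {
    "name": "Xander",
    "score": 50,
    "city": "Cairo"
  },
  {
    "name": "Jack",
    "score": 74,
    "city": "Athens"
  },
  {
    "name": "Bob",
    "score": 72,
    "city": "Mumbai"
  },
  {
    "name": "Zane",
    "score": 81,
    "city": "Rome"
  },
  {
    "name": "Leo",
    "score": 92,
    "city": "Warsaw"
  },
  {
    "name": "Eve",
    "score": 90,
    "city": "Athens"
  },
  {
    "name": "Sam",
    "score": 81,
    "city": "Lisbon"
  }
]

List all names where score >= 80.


Filtering records where score >= 80:
  Xander (score=50) -> no
  Jack (score=74) -> no
  Bob (score=72) -> no
  Zane (score=81) -> YES
  Leo (score=92) -> YES
  Eve (score=90) -> YES
  Sam (score=81) -> YES


ANSWER: Zane, Leo, Eve, Sam


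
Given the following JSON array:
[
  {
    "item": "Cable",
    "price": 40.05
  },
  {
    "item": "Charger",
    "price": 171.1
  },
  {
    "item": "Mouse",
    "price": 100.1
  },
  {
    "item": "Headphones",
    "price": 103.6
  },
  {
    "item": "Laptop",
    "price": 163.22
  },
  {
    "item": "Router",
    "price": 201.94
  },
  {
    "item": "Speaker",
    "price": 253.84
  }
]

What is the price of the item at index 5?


Array index 5 -> Router
price = 201.94

ANSWER: 201.94


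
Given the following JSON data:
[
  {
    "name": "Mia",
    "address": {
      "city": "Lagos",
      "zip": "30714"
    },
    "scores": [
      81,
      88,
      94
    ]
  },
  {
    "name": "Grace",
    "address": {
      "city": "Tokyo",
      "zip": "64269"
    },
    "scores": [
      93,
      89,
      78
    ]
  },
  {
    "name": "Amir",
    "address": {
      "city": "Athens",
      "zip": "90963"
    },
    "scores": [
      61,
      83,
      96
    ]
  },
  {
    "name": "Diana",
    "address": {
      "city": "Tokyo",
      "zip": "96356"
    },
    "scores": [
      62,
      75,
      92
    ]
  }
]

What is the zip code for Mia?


Path: records[0].address.zip
Value: 30714

ANSWER: 30714


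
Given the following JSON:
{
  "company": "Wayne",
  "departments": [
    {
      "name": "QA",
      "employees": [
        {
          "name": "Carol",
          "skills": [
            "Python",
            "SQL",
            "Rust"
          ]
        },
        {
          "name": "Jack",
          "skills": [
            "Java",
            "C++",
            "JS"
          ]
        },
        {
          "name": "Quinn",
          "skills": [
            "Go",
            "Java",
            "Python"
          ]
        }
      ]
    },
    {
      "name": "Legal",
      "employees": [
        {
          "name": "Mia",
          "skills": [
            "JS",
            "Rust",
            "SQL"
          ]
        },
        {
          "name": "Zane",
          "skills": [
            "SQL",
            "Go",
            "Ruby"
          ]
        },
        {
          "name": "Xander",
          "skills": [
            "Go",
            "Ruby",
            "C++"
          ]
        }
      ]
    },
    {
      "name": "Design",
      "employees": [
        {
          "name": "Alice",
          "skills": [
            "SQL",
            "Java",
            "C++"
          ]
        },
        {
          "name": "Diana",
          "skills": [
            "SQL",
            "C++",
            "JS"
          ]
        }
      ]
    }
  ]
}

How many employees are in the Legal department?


Path: departments[1].employees
Count: 3

ANSWER: 3


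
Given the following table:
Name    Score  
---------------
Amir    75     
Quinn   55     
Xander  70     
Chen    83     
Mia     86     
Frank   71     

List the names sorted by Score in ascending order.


Sorting by Score (ascending):
  Quinn: 55
  Xander: 70
  Frank: 71
  Amir: 75
  Chen: 83
  Mia: 86


ANSWER: Quinn, Xander, Frank, Amir, Chen, Mia


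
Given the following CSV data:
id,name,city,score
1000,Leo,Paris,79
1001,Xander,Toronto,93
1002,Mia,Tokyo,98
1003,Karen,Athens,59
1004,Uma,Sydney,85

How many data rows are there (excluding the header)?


Counting rows (excluding header):
Header: id,name,city,score
Data rows: 5

ANSWER: 5


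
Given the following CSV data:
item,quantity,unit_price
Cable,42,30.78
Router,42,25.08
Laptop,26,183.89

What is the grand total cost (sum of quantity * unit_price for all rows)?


Computing row totals:
  Cable: 42 * 30.78 = 1292.76
  Router: 42 * 25.08 = 1053.36
  Laptop: 26 * 183.89 = 4781.14
Grand total = 1292.76 + 1053.36 + 4781.14 = 7127.26

ANSWER: 7127.26


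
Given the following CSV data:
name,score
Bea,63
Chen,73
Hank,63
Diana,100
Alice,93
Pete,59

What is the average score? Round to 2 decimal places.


Scores: 63, 73, 63, 100, 93, 59
Sum = 451
Count = 6
Average = 451 / 6 = 75.17

ANSWER: 75.17


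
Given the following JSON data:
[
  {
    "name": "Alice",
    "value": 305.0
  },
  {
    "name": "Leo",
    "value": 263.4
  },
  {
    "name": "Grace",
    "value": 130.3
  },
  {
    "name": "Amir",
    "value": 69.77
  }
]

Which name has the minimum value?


Comparing values:
  Alice: 305.0
  Leo: 263.4
  Grace: 130.3
  Amir: 69.77
Minimum: Amir (69.77)

ANSWER: Amir


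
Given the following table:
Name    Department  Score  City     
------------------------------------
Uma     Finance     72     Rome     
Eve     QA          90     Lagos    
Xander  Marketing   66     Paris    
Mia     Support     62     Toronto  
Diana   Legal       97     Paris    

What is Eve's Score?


Row 2: Eve
Score = 90

ANSWER: 90


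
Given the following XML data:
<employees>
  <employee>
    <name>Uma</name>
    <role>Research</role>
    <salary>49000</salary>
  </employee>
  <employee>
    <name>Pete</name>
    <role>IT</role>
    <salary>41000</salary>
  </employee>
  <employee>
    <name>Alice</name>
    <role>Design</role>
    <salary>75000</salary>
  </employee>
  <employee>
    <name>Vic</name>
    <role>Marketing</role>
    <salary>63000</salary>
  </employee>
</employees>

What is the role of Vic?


Searching for <employee> with <name>Vic</name>
Found at position 4
<role>Marketing</role>

ANSWER: Marketing


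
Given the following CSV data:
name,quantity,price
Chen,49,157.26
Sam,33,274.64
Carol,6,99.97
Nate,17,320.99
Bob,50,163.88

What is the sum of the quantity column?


Values in 'quantity' column:
  Row 1: 49
  Row 2: 33
  Row 3: 6
  Row 4: 17
  Row 5: 50
Sum = 49 + 33 + 6 + 17 + 50 = 155

ANSWER: 155


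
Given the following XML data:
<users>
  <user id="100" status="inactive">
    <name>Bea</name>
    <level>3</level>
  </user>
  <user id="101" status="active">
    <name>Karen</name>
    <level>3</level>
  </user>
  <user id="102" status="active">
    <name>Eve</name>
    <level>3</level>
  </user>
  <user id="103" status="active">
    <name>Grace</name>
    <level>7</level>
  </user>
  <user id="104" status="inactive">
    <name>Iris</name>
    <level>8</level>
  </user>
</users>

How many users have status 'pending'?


Counting users with status='pending':
Count: 0

ANSWER: 0


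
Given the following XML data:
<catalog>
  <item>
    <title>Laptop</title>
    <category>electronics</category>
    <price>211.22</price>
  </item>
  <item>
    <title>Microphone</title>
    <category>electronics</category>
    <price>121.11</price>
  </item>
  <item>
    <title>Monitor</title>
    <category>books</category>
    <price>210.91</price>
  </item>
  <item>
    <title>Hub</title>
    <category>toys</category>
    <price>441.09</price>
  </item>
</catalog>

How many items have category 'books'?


Scanning <item> elements for <category>books</category>:
  Item 3: Monitor -> MATCH
Count: 1

ANSWER: 1


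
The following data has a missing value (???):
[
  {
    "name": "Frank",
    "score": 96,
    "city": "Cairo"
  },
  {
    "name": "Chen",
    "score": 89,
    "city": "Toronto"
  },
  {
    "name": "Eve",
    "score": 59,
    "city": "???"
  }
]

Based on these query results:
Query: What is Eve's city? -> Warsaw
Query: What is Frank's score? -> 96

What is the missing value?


The missing value is Eve's city
From query: Eve's city = Warsaw

ANSWER: Warsaw


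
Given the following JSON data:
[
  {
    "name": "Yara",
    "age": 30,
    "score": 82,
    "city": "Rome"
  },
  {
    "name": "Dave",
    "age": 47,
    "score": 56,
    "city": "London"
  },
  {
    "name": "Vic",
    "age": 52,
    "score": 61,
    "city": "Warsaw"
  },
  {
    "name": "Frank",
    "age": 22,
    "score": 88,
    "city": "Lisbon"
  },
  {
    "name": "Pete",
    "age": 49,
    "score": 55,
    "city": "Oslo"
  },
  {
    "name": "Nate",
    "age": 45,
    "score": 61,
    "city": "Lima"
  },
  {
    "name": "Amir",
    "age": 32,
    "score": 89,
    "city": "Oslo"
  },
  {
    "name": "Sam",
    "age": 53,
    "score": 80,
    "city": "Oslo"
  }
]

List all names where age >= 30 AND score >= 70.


Checking both conditions:
  Yara (age=30, score=82) -> YES
  Dave (age=47, score=56) -> no
  Vic (age=52, score=61) -> no
  Frank (age=22, score=88) -> no
  Pete (age=49, score=55) -> no
  Nate (age=45, score=61) -> no
  Amir (age=32, score=89) -> YES
  Sam (age=53, score=80) -> YES


ANSWER: Yara, Amir, Sam


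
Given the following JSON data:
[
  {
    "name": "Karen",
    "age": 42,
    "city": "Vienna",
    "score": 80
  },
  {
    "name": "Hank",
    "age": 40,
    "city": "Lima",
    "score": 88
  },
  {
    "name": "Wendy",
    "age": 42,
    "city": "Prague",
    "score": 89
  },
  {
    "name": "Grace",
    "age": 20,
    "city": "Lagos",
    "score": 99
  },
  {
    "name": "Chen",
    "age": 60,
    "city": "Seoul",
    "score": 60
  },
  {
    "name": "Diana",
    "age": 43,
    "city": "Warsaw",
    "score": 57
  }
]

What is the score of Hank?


Looking up record where name = Hank
Record index: 1
Field 'score' = 88

ANSWER: 88
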